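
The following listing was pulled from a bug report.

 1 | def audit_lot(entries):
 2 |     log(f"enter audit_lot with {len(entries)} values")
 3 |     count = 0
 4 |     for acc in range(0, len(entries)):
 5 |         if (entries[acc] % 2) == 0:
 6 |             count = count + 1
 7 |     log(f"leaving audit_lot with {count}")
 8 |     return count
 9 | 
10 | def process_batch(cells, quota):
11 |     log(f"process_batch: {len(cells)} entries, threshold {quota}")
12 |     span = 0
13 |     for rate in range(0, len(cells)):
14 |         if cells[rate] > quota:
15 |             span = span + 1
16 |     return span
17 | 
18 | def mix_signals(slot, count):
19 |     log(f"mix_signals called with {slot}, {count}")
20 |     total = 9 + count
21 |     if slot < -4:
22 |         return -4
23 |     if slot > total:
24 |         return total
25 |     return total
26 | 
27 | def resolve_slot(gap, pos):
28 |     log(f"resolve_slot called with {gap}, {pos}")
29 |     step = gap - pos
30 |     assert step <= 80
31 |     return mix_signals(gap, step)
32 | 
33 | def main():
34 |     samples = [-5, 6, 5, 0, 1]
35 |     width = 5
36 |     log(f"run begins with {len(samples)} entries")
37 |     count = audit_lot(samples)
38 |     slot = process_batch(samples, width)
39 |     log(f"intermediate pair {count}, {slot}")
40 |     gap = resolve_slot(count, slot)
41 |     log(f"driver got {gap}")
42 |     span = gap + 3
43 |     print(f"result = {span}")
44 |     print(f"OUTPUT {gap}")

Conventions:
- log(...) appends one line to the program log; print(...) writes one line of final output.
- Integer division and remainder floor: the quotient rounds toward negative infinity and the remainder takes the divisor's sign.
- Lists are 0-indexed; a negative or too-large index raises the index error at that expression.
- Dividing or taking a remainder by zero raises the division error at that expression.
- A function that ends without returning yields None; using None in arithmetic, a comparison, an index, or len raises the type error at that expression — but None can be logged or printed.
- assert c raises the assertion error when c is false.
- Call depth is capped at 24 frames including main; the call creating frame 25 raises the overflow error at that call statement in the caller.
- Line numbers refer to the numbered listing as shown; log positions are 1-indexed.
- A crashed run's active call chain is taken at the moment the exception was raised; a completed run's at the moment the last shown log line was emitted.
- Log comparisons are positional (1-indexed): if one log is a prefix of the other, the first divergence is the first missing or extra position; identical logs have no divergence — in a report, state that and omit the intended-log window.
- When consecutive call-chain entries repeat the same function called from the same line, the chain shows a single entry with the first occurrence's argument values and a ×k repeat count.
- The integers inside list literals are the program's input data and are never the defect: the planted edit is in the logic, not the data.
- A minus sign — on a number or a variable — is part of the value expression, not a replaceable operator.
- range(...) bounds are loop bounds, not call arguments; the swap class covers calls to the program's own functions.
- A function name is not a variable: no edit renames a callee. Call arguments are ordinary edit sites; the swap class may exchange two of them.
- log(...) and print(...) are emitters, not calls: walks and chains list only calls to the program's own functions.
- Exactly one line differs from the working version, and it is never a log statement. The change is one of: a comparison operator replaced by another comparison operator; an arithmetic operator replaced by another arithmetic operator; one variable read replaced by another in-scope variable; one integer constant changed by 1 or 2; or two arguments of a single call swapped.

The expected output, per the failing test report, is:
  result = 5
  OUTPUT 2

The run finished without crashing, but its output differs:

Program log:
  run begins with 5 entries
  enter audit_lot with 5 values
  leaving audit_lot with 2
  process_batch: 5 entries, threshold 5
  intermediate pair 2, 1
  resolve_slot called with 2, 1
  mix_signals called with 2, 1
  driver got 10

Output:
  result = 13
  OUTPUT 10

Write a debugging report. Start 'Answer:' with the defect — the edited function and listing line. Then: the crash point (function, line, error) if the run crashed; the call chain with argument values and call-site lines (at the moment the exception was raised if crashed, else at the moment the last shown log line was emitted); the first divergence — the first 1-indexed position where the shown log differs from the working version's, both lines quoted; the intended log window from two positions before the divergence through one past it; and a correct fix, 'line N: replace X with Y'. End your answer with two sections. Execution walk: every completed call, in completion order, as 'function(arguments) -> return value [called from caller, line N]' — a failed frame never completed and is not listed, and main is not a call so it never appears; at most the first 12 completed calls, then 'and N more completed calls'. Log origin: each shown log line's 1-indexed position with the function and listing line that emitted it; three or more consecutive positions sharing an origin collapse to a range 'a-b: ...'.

Answer: the defect is in mix_signals at line 25.
The tell: At log position 8 the runs split — shown 'driver got 10', but the working version logs 'driver got 2'.
Call chain: main.
First divergence: position 8 — the shown line 'driver got 10' should read 'driver got 2'.
Intended log window:
  6: resolve_slot called with 2, 1
  7: mix_signals called with 2, 1
  8: driver got 2
Execution walk:
  audit_lot([-5, 6, 5, 0, 1]) -> 2  [called from main, line 37]
  process_batch([-5, 6, 5, 0, 1], 5) -> 1  [called from main, line 38]
  mix_signals(2, 1) -> 10  [called from resolve_slot, line 31]
  resolve_slot(2, 1) -> 10  [called from main, line 40]
Log origins:
  1: emitted by main (line 36)
  2: emitted by audit_lot (line 2)
  3: emitted by audit_lot (line 7)
  4: emitted by process_batch (line 11)
  5: emitted by main (line 39)
  6: emitted by resolve_slot (line 28)
  7: emitted by mix_signals (line 19)
  8: emitted by main (line 41)
A correct fix: line 25: replace `total` with `slot`.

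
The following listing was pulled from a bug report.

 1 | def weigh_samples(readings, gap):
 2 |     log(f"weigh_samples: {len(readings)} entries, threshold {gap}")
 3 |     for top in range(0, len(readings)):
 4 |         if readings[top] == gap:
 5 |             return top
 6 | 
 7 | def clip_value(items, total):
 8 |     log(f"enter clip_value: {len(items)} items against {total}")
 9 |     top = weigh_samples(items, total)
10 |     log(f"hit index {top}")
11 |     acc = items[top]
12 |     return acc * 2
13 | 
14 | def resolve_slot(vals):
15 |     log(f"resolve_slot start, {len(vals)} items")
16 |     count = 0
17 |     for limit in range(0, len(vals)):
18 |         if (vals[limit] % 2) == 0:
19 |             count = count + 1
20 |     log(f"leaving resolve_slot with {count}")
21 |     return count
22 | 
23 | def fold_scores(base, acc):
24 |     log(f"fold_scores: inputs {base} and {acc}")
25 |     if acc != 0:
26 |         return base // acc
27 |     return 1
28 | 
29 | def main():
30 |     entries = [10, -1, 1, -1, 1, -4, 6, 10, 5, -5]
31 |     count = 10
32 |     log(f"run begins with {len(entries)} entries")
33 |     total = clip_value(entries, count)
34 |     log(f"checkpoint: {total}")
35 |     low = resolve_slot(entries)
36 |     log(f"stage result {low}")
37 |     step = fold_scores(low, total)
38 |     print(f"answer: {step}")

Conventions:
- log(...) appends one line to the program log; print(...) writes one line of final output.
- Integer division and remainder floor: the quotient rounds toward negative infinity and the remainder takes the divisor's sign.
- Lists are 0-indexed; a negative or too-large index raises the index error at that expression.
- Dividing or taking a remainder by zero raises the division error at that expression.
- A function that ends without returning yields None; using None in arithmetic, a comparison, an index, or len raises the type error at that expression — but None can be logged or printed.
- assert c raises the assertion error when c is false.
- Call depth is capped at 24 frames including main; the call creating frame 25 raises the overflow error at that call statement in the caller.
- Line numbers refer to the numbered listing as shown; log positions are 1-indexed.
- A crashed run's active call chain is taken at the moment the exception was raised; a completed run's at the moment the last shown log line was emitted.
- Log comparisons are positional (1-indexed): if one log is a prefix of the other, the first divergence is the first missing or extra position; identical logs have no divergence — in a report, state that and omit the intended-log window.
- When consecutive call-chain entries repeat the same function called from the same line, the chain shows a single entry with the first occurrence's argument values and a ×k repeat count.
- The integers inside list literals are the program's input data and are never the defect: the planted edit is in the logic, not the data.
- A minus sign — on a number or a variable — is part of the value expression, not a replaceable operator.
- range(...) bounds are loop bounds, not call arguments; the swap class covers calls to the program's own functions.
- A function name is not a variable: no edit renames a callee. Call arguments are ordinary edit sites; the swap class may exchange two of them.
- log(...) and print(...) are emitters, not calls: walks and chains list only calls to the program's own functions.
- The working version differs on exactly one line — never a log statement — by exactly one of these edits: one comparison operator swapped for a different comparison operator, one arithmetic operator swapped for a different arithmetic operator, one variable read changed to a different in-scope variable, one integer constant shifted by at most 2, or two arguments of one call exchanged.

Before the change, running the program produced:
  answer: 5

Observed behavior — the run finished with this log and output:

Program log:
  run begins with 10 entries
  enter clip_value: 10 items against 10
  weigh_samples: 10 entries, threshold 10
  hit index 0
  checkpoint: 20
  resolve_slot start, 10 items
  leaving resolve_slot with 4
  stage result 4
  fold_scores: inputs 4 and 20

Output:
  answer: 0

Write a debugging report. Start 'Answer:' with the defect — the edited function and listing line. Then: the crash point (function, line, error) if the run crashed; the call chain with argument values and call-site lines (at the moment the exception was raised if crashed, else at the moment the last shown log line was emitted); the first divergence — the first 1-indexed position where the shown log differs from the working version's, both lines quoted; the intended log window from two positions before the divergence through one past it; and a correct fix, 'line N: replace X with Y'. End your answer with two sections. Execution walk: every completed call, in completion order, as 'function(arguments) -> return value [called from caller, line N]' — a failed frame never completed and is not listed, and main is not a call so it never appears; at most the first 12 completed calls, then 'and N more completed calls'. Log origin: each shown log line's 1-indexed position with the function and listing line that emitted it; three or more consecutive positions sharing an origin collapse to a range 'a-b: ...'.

Answer: the defect is in main at line 37.
The tell: Everything matches until log position 9, which reads 'fold_scores: inputs 4 and 20' in place of 'fold_scores: inputs 20 and 4'.
Call chain: main -> fold_scores(4, 20) (called at line 37).
First divergence: position 9 — shown 'fold_scores: inputs 4 and 20', intended 'fold_scores: inputs 20 and 4'.
Intended log window:
  7: leaving resolve_slot with 4
  8: stage result 4
  9: fold_scores: inputs 20 and 4
Execution walk:
  weigh_samples([10, -1, 1, -1, 1, -4, 6, 10, 5, -5], 10) -> 0  [called from clip_value, line 9]
  clip_value([10, -1, 1, -1, 1, -4, 6, 10, 5, -5], 10) -> 20  [called from main, line 33]
  resolve_slot([10, -1, 1, -1, 1, -4, 6, 10, 5, -5]) -> 4  [called from main, line 35]
  fold_scores(4, 20) -> 0  [called from main, line 37]
Log line origins:
  1: from main, line 32
  2: from clip_value, line 8
  3: from weigh_samples, line 2
  4: from clip_value, line 10
  5: from main, line 34
  6: from resolve_slot, line 15
  7: from resolve_slot, line 20
  8: from main, line 36
  9: from fold_scores, line 24
A correct fix: line 37: replace `fold_scores(low, total)` with `fold_scores(total, low)`.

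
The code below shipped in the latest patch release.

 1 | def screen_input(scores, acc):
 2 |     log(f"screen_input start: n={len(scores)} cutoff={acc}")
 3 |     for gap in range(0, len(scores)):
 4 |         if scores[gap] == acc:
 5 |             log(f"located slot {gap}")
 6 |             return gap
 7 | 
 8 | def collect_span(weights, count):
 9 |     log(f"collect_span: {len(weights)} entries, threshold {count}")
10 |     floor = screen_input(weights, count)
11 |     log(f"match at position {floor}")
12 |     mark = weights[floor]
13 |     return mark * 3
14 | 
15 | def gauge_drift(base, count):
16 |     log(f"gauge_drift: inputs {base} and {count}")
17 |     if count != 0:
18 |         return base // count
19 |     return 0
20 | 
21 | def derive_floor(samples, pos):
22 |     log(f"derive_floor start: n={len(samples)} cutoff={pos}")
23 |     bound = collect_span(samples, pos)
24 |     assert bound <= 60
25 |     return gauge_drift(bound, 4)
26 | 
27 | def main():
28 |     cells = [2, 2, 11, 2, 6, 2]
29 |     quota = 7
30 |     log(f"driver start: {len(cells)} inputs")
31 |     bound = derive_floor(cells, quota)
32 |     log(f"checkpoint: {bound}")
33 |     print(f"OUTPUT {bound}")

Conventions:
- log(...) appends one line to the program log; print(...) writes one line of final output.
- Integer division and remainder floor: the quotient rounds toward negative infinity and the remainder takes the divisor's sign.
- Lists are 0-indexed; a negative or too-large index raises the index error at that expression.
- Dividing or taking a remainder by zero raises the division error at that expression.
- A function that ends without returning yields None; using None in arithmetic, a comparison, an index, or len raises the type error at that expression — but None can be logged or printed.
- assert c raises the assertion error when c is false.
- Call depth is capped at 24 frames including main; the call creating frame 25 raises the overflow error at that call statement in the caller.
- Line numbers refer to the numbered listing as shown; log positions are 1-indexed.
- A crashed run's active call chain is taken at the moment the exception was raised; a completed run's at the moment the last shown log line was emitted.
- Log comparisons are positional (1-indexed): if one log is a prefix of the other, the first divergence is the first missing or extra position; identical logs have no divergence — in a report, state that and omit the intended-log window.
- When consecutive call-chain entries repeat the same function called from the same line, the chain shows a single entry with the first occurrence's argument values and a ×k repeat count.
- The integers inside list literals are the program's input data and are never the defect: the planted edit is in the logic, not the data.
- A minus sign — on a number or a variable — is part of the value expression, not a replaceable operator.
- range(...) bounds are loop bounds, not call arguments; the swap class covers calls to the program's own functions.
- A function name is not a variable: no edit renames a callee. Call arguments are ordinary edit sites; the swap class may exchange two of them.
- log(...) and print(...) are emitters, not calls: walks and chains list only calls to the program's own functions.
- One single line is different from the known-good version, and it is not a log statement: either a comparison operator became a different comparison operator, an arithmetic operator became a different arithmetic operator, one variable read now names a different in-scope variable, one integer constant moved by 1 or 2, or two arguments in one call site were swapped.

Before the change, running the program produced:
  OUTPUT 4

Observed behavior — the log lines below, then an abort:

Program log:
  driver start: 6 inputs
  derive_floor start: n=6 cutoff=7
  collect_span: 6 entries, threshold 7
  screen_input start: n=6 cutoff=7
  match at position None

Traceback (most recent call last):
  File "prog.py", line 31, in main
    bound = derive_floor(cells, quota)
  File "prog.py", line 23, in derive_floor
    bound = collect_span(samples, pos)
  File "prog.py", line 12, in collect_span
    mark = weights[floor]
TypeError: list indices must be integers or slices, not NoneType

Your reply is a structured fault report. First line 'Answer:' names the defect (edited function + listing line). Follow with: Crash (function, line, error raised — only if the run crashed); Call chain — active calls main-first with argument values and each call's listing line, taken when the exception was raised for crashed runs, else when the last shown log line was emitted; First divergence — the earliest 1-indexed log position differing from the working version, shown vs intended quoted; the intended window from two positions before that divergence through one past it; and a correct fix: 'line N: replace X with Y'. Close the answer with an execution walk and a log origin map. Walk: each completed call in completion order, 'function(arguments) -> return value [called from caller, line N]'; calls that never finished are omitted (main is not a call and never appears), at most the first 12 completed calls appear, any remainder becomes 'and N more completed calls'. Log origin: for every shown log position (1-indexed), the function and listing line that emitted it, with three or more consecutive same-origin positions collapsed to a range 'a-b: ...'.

Answer: the defect is in main at line 29.
Key observation: The log first diverges at position 2: the faulty run prints 'derive_floor start: n=6 cutoff=7' where the working version prints 'derive_floor start: n=6 cutoff=6'.
Crash: collect_span, line 12, TypeError.
Call chain: main -> derive_floor([2, 2, 11, 2, 6, 2], 7) (called at line 31) -> collect_span([2, 2, 11, 2, 6, 2], 7) (called at line 23).
First divergence: position 2 — the shown line 'derive_floor start: n=6 cutoff=7' should read 'derive_floor start: n=6 cutoff=6'.
Intended log window:
  1: driver start: 6 inputs
  2: derive_floor start: n=6 cutoff=6
  3: collect_span: 6 entries, threshold 6
Execution walk:
  screen_input([2, 2, 11, 2, 6, 2], 7) -> None  [called from collect_span, line 10]
Origin of each log line:
  1: emitted by main (line 30)
  2: emitted by derive_floor (line 22)
  3: emitted by collect_span (line 9)
  4: emitted by screen_input (line 2)
  5: emitted by collect_span (line 11)
A correct fix: line 29: replace `7` with `6`.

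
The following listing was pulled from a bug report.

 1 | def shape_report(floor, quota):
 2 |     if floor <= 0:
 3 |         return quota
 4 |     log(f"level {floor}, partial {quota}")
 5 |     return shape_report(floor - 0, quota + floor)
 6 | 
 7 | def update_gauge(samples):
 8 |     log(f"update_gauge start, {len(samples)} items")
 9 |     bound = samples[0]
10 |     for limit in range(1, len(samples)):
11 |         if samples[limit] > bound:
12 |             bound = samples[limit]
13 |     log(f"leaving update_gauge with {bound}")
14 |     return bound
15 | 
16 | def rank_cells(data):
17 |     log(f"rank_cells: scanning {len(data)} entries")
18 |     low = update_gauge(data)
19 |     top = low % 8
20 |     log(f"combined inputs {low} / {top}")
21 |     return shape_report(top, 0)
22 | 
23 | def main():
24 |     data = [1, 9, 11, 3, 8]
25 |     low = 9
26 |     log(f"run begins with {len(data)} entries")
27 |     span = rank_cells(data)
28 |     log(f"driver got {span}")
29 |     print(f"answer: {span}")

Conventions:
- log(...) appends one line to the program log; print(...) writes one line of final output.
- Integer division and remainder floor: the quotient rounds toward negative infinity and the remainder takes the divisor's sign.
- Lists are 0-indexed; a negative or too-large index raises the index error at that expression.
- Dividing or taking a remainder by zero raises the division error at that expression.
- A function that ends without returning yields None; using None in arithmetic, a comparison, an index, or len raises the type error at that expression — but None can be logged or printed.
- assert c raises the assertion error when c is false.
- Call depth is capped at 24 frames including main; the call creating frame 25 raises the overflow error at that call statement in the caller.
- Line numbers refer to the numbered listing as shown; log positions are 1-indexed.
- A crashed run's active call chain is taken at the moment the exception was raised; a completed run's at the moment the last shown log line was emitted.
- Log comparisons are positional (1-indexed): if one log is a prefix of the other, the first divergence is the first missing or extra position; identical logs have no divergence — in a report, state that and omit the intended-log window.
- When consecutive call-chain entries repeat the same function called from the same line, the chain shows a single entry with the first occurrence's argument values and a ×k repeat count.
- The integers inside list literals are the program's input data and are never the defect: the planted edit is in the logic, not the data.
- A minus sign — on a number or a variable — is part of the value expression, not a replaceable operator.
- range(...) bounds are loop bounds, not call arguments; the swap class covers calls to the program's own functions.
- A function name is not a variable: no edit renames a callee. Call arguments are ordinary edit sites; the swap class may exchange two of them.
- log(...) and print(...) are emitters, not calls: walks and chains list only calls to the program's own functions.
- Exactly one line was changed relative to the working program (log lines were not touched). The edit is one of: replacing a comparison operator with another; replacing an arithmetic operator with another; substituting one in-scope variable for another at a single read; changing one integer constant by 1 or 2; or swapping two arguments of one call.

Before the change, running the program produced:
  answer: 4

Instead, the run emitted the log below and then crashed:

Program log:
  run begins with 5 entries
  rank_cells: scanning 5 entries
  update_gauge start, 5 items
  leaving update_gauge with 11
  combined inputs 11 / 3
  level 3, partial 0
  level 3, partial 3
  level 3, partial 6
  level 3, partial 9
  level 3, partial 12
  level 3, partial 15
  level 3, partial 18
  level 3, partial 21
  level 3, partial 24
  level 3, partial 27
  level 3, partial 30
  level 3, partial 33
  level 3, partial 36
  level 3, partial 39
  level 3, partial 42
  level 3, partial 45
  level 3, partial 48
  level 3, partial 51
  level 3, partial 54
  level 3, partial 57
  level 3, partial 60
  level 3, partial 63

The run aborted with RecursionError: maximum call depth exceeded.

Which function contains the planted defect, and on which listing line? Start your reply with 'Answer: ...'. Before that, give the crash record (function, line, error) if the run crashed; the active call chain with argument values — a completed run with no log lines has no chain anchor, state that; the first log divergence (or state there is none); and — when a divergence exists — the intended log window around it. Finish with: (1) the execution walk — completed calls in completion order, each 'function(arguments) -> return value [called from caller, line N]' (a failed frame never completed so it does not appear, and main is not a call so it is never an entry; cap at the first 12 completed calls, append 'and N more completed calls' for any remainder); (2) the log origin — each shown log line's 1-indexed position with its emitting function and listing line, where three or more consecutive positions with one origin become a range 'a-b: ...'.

Answer: the defect is in shape_report at line 5.
The tell: The earliest visible damage is log position 7 — 'level 3, partial 3' rather than the intended 'level 1, partial 3'.
Crash: shape_report, line 5, RecursionError.
Call chain: main -> rank_cells([1, 9, 11, 3, 8]) (called at line 27) -> shape_report(3, 0) (called at line 21) -> shape_report(3, 3) (called at line 5) ×21.
First divergence: at position 7 the run shows 'level 3, partial 3' where the working version logs 'level 1, partial 3'.
Intended log window:
  5: combined inputs 11 / 3
  6: level 3, partial 0
  7: level 1, partial 3
  8: driver got 4
Execution walk:
  update_gauge([1, 9, 11, 3, 8]) -> 11  [called from rank_cells, line 18]
Origin of each log line:
  1: from main, line 26
  2: from rank_cells, line 17
  3: from update_gauge, line 8
  4: from update_gauge, line 13
  5: from rank_cells, line 20
  6-27: from shape_report, line 4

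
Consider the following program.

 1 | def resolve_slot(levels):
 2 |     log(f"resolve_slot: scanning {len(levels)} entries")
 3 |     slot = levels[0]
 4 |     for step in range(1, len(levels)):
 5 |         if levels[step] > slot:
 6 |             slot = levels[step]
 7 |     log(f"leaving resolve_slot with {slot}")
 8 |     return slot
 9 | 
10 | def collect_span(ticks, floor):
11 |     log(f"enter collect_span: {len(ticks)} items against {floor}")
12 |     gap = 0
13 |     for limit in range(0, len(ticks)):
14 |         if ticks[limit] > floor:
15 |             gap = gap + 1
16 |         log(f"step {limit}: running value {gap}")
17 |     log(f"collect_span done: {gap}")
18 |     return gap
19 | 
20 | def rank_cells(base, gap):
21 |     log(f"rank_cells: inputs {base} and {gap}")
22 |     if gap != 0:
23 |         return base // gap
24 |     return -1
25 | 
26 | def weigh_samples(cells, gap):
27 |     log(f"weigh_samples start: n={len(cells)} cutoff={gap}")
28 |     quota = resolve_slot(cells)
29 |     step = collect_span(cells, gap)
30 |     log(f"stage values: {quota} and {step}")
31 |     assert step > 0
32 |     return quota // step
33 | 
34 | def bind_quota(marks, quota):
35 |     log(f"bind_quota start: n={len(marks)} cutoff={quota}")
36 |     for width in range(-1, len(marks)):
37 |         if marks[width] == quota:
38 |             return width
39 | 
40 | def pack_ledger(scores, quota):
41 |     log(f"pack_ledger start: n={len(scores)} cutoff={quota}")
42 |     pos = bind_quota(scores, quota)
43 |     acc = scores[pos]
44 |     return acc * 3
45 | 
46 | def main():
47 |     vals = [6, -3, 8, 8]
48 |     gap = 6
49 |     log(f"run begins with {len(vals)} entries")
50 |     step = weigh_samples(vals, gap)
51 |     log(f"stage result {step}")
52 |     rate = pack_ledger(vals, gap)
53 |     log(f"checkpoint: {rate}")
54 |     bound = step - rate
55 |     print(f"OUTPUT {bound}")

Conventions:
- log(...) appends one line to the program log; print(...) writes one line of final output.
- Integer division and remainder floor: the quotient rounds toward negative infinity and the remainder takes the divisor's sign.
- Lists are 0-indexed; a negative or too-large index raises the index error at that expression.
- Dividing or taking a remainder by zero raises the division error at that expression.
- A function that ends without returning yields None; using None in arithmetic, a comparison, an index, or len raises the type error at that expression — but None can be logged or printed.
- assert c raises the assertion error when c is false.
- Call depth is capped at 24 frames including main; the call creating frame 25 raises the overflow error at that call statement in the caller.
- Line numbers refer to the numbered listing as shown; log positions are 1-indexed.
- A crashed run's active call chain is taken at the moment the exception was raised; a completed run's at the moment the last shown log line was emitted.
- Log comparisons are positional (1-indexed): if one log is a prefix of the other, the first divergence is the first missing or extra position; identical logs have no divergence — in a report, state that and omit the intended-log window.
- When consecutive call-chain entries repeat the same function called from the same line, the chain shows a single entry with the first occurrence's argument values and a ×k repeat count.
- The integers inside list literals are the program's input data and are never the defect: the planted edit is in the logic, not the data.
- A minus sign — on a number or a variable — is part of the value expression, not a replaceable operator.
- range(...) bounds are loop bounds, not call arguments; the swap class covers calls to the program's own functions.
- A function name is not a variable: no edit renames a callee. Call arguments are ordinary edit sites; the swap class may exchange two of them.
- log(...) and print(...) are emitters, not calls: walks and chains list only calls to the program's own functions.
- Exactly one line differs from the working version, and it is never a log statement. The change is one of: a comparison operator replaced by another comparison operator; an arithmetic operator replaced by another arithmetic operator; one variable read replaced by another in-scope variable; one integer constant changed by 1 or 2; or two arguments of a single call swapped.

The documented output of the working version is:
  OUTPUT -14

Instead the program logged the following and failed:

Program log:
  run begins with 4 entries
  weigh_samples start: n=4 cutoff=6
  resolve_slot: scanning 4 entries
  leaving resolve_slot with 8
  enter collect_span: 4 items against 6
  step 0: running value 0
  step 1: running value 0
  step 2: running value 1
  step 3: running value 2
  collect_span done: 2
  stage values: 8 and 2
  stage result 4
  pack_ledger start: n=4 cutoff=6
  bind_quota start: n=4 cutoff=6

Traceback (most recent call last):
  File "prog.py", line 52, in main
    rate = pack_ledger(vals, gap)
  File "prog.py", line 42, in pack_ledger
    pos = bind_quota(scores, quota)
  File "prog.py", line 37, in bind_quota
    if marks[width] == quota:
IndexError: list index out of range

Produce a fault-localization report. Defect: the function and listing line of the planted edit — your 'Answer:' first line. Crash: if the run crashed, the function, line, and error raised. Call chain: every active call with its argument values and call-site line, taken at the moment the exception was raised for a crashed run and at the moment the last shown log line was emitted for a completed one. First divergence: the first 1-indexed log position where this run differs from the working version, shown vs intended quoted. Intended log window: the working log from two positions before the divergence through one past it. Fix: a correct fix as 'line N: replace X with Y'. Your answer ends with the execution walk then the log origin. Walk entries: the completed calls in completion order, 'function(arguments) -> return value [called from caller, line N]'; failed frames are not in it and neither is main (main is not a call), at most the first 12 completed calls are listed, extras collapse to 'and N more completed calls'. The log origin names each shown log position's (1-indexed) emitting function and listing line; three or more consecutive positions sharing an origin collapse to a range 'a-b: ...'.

Answer: the defect is in bind_quota at line 36.
Key observation: After 14 matching log lines the faulty run goes silent, while the working version continues with 'checkpoint: 18'.
Crash: bind_quota, line 37, IndexError.
Call chain: main -> pack_ledger([6, -3, 8, 8], 6) (called at line 52) -> bind_quota([6, -3, 8, 8], 6) (called at line 42).
First divergence: position 15 (shown log ended at 14 lines; the working version continues: 'checkpoint: 18').
Intended log window:
  13: pack_ledger start: n=4 cutoff=6
  14: bind_quota start: n=4 cutoff=6
  15: checkpoint: 18
Execution walk:
  resolve_slot([6, -3, 8, 8]) -> 8  [called from weigh_samples, line 28]
  collect_span([6, -3, 8, 8], 6) -> 2  [called from weigh_samples, line 29]
  weigh_samples([6, -3, 8, 8], 6) -> 4  [called from main, line 50]
Log origins:
  1: emitted by main (line 49)
  2: emitted by weigh_samples (line 27)
  3: emitted by resolve_slot (line 2)
  4: emitted by resolve_slot (line 7)
  5: emitted by collect_span (line 11)
  6-9: emitted by collect_span (line 16)
  10: emitted by collect_span (line 17)
  11: emitted by weigh_samples (line 30)
  12: emitted by main (line 51)
  13: emitted by pack_ledger (line 41)
  14: emitted by bind_quota (line 35)
A correct fix: line 36: replace `-1` with `0`.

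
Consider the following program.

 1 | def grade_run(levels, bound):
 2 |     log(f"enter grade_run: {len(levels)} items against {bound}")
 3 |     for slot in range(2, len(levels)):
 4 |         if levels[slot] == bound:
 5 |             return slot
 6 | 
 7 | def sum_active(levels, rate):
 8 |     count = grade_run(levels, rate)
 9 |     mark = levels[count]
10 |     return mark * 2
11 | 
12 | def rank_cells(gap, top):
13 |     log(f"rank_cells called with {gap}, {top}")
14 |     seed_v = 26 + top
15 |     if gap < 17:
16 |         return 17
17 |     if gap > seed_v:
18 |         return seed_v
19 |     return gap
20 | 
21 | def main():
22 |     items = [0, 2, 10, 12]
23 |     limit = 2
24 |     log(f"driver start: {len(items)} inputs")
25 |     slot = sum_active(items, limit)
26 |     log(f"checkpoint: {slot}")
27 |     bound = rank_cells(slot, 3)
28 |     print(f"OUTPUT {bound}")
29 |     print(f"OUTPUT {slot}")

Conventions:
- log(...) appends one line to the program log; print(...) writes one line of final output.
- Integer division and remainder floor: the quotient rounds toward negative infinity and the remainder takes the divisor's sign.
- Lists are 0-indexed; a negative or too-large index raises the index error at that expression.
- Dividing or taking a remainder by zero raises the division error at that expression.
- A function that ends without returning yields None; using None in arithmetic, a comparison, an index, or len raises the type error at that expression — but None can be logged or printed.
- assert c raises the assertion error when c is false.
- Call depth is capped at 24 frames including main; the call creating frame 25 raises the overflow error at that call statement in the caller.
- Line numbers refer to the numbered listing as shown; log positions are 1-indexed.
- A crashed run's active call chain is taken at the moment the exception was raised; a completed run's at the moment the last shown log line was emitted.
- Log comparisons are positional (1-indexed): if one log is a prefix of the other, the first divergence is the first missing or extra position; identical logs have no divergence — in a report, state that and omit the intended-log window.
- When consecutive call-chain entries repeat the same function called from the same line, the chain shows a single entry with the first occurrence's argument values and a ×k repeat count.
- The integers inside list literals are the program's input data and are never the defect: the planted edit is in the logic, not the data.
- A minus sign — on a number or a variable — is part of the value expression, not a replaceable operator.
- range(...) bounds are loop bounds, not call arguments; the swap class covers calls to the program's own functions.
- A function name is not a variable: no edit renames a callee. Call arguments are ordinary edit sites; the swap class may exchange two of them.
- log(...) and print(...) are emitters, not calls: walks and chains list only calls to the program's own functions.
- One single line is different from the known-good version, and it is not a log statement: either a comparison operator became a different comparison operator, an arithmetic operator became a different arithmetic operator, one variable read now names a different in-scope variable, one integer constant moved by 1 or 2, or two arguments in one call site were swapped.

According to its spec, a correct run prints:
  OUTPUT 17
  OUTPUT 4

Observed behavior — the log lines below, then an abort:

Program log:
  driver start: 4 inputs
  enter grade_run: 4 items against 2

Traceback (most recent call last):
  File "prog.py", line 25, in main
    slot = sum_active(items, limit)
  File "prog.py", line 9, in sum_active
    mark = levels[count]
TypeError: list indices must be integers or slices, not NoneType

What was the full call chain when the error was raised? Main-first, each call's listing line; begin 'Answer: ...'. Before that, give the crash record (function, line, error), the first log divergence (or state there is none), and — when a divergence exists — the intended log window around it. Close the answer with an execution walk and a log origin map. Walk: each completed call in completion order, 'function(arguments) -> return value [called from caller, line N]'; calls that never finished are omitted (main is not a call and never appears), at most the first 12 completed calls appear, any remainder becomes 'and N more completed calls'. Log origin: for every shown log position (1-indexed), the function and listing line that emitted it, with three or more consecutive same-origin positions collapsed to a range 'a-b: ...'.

Answer: main -> sum_active (called at line 25).
Key observation: Only 2 log lines were emitted before the run died; the intended continuation was 'checkpoint: 4'.
Crash: sum_active, line 9, TypeError.
First divergence: position 3 — after 2 matching lines the faulty run goes silent; intended next line 'checkpoint: 4'.
Intended log window:
  1: driver start: 4 inputs
  2: enter grade_run: 4 items against 2
  3: checkpoint: 4
  4: rank_cells called with 4, 3
Execution walk:
  grade_run([0, 2, 10, 12], 2) -> None  [called from sum_active, line 8]
Log line origins:
  1: emitted by main (line 24)
  2: emitted by grade_run (line 2)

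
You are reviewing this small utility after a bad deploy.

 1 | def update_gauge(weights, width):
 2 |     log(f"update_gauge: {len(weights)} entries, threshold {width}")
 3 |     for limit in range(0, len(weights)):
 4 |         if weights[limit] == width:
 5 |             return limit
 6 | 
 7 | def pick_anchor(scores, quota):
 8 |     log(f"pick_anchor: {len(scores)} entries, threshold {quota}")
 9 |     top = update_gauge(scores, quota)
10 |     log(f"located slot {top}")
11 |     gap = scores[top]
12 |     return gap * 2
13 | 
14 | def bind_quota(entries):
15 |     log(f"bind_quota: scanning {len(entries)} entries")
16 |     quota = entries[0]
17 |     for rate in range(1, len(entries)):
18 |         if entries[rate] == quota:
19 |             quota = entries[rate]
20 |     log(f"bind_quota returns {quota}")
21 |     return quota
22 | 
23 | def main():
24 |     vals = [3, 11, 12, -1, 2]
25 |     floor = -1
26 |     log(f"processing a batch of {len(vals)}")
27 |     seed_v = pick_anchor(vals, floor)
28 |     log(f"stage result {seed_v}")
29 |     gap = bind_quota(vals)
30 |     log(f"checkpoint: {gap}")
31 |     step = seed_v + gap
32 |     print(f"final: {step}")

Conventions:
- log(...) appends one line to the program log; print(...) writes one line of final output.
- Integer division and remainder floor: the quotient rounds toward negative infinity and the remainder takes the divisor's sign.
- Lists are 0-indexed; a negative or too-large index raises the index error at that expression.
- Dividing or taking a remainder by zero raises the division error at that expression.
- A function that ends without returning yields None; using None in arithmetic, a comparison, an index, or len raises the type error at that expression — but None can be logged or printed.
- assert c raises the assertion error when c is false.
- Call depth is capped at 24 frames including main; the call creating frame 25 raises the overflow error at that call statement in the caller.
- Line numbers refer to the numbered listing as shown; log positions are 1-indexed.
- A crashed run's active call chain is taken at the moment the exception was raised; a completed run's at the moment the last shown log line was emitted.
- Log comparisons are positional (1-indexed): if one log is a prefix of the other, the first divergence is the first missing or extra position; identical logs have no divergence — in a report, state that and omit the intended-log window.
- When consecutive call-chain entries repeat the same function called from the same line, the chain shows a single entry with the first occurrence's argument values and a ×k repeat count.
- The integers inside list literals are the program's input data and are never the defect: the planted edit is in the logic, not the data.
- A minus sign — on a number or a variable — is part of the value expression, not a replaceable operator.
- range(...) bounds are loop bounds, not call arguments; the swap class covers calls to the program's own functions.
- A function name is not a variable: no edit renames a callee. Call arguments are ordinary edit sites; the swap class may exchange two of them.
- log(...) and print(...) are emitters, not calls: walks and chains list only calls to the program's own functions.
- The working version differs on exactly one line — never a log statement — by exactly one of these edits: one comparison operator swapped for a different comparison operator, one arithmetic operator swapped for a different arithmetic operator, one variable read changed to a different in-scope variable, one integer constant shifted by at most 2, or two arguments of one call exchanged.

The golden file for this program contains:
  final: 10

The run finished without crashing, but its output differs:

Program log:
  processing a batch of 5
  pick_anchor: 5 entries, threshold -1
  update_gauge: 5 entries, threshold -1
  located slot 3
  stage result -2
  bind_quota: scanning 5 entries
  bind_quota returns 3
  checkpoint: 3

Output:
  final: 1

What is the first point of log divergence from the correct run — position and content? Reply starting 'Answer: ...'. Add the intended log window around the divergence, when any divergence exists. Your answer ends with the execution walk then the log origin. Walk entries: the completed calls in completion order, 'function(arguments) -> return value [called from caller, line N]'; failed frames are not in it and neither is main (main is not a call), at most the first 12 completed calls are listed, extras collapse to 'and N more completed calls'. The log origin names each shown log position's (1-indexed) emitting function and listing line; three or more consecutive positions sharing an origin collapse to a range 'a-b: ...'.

Answer: position 7 — the shown line 'bind_quota returns 3' should read 'bind_quota returns 12'.
Intended log window:
  5: stage result -2
  6: bind_quota: scanning 5 entries
  7: bind_quota returns 12
  8: checkpoint: 12
Execution walk:
  update_gauge([3, 11, 12, -1, 2], -1) -> 3  [called from pick_anchor, line 9]
  pick_anchor([3, 11, 12, -1, 2], -1) -> -2  [called from main, line 27]
  bind_quota([3, 11, 12, -1, 2]) -> 3  [called from main, line 29]
Log origin:
  1: logged in main at line 26
  2: logged in pick_anchor at line 8
  3: logged in update_gauge at line 2
  4: logged in pick_anchor at line 10
  5: logged in main at line 28
  6: logged in bind_quota at line 15
  7: logged in bind_quota at line 20
  8: logged in main at line 30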